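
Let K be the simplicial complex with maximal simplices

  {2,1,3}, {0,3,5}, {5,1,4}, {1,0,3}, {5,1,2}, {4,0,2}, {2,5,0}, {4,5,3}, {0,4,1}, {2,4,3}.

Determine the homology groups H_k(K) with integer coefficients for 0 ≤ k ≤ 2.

H_0 = Z,  H_1 = Z_2,  H_2 = 0.

Take the total order 0 < 1 < 2 < 3 < 4 < 5 on the vertex set. Then K (dimension 2) consists of the simplices:

  0-simplices (6): [0], [1], [2], [3], [4], [5]
  1-simplices (15): [0,1], [0,2], [0,3], [0,4], [0,5], [1,2], [1,3], [1,4], [1,5], [2,3], [2,4], [2,5], [3,4], [3,5], [4,5]
  2-simplices (10): [0,1,3], [0,1,4], [0,2,4], [0,2,5], [0,3,5], [1,2,3], [1,2,5], [1,4,5], [2,3,4], [3,4,5]

giving chain groups C_0 ≅ Z^6, C_1 ≅ Z^15, C_2 ≅ Z^10.

The boundary map ∂_1: C_1 → C_0 maps an edge to its endpoints' difference, ∂[p,q] = q − p. For instance
  ∂[0,1] = [1] − [0].
As a 6×15 matrix over Z this has rank 5, with invariant factors (1,1,1,1,1).

Boundary ∂_2: C_2 → C_1 maps a triangle to the signed sum of its edges. For instance
  ∂[1,2,3] = [2,3] − [1,3] + [1,2],
  ∂[0,3,5] = [3,5] − [0,5] + [0,3].
The resulting 15×10 matrix has rank 10, and its Smith normal form has invariant factors (1,1,1,1,1,1,1,1,1,2).

Now H_k = ker ∂_k / im ∂_{k+1}, so:

  H_0: rank C_0 − rank ∂_1 = 6 − 5 = 1, and the invariant factors of ∂_1 are all 1, so H_0 = Z.
  H_1: rank ker ∂_1 − rank ∂_2 = (15 − 5) − 10 = 0, and ∂_2 has invariant factor 2 > 1, so H_1 = Z_2.
  H_2: rank ker ∂_2 − rank ∂_3 = (10 − 10) − 0 = 0, and there is no ∂_3, so H_2 = 0.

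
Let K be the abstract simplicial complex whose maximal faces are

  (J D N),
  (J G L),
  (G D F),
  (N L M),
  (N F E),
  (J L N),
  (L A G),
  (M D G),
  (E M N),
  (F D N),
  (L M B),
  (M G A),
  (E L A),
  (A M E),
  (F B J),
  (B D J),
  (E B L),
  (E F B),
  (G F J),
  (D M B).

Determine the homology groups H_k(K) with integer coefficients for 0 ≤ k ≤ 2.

H_0 ≅ Z,  H_1 ≅ Z × Z/2,  H_2 = 0.

Take the total order A < B < D < E < F < G < J < L < M < N on the vertex set. Then K (dimension 2) consists of the simplices:

  0-simplices (10): A, B, D, E, F, G, J, L, M, N
  1-simplices (30): AE, AG, AL, AM, BD, BE, BF, BJ, BL, BM, DF, DG, DJ, DM, DN, EF, EL, EM, EN, FG, FJ, FN, GJ, GL, GM, JL, JN, LM, LN, MN
  2-simplices (20): AEL, AEM, AGL, AGM, BDJ, BDM, BEF, BEL, BFJ, BLM, DFG, DFN, DGM, DJN, EFN, EMN, FGJ, GJL, JLN, LMN

giving chain groups C_0 ≅ Z^10, C_1 ≅ Z^30, C_2 ≅ Z^20.

∂_1: C_1 → C_0 is given by ∂[p,q] = [q] − [p]. For instance
  ∂AL = L − A.
As a 10×30 matrix over Z this has rank 9, with invariant factors (1,1,1,1,1,1,1,1,1).

The boundary map ∂_2: C_2 → C_1 sends each 2-simplex [p,q,r] to [q,r] − [p,r] + [p,q]. For instance
  ∂EMN = MN − EN + EM,
  ∂AEL = EL − AL + AE.
The resulting 30×20 matrix has rank 20, and its Smith normal form has invariant factors (1,1,1,1,1,1,1,1,1,1,1,1,1,1,1,1,1,1,1,2).

From H_k ≅ ker(∂_k) / im(∂_{k+1}) we obtain:

  H_0: rank C_0 − rank ∂_1 = 10 − 9 = 1, and the invariant factors of ∂_1 are all 1, so H_0 ≅ Z.
  H_1: rank ker ∂_1 − rank ∂_2 = (30 − 9) − 20 = 1, and ∂_2 has invariant factor 2 > 1, so H_1 ≅ Z × Z/2.
  H_2: rank ker ∂_2 − rank ∂_3 = (20 − 20) − 0 = 0, and there is no ∂_3, so H_2 ≅ 0.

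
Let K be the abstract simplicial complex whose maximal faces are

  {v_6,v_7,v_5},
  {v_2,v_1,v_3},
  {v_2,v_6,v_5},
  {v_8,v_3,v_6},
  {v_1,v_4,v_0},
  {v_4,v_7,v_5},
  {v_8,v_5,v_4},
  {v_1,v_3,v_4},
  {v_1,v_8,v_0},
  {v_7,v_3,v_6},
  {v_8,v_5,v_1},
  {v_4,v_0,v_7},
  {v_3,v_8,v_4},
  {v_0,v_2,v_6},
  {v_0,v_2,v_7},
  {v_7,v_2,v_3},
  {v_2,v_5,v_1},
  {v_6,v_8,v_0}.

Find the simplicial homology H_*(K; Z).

Take the total order v_0 < v_1 < v_2 < v_3 < v_4 < v_5 < v_6 < v_7 < v_8 on the vertex set. Then K (dimension 2) consists of the simplices:

  0-simplices (9): [v_0], [v_1], [v_2], [v_3], [v_4], [v_5], [v_6], [v_7], [v_8]
  1-simplices (27): (27 of them)
  2-simplices (18): (18 of them)

so the chain groups are C_0 ≅ Z^9, C_1 ≅ Z^27, C_2 ≅ Z^18.

Boundary ∂_1: C_1 → C_0 is given by ∂[p,q] = [q] − [p]. For instance
  ∂[v_3,v_6] = [v_6] − [v_3].
As a 9×27 matrix over Z this has rank 8, with invariant factors (1,1,1,1,1,1,1,1).

Boundary ∂_2: C_2 → C_1 maps a triangle to the signed sum of its edges. For instance
  ∂[v_1,v_5,v_8] = [v_5,v_8] − [v_1,v_8] + [v_1,v_5],
  ∂[v_2,v_3,v_7] = [v_3,v_7] − [v_2,v_7] + [v_2,v_3].
The 27×18 boundary matrix has rank 18 and Smith normal form diag(1,1,1,1,1,1,1,1,1,1,1,1,1,1,1,1,1,2).

Computing H_k = (kernel of ∂_k) / (image of ∂_{k+1}):

  H_0: rank C_0 − rank ∂_1 = 9 − 8 = 1, and the invariant factors of ∂_1 are all 1, so H_0 ≅ Z.
  H_1: rank ker ∂_1 − rank ∂_2 = (27 − 8) − 18 = 1, and ∂_2 has invariant factor 2 > 1, so H_1 ≅ Z ⊕ Z/2.
  H_2: rank ker ∂_2 − rank ∂_3 = (18 − 18) − 0 = 0, and there is no ∂_3, so H_2 ≅ 0.

As a check, the Euler characteristic is 9 − 27 + 18 = 0, which agrees with 1 − 1 + 0 = 0.
(K is a triangulation of the Klein bottle.)

H_0 = Z,  H_1 = Z ⊕ Z/2,  H_2 = 0.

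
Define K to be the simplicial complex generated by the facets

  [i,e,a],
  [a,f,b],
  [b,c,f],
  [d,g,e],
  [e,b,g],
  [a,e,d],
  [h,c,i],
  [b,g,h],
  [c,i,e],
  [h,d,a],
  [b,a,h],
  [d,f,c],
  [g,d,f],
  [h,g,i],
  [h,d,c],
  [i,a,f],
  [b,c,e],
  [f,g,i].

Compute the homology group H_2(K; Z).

H_2 ≅ Z.

Order the vertices as a < b < c < d < e < f < g < h < i. Listing each simplex with vertices in this order, K has dimension 2 with simplices:

  0-simplices (9): a, b, c, d, e, f, g, h, i
  1-simplices (27): ab, ad, ae, af, ah, ai, bc, be, bf, bg, bh, cd, ce, cf, ch, ci, de, df, dg, dh, eg, ei, fg, fi, gh, gi, hi
  2-simplices (18): abf, abh, ade, adh, aei, afi, bce, bcf, beg, bgh, cdf, cdh, cei, chi, deg, dfg, fgi, ghi

so the chain groups are C_0 ≅ Z^9, C_1 ≅ Z^27, C_2 ≅ Z^18.

∂_1: C_1 → C_0 sends each edge [p,q] (with p < q) to q − p.
The resulting 9×27 matrix has rank 8, and its Smith normal form has invariant factors (1,1,1,1,1,1,1,1).

∂_2: C_2 → C_1 maps a triangle to the signed sum of its edges. For instance
  ∂cei = ei − ci + ce,
  ∂aei = ei − ai + ae.
This gives a 27×18 integer matrix of rank 17; reducing to Smith normal form yields diagonal entries (1,1,1,1,1,1,1,1,1,1,1,1,1,1,1,1,1).

Now H_k = ker ∂_k / im ∂_{k+1}, so:

  H_2: rank ker ∂_2 − rank ∂_3 = (18 − 17) − 0 = 1, and there is no ∂_3, so H_2 ≅ Z.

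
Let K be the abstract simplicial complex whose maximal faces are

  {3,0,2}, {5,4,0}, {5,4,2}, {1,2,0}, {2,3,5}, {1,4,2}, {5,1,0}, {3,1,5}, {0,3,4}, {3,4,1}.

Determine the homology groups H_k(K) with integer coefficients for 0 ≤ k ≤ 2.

H_0 = Z,  H_1 = Z/2Z,  H_2 = 0.

Order the vertices as 0 < 1 < 2 < 3 < 4 < 5. Listing each simplex with vertices in this order, K has dimension 2 with simplices:

  0-simplices (6): [0], [1], [2], [3], [4], [5]
  1-simplices (15): [0,1], [0,2], [0,3], [0,4], [0,5], [1,2], [1,3], [1,4], [1,5], [2,3], [2,4], [2,5], [3,4], [3,5], [4,5]
  2-simplices (10): [0,1,2], [0,1,5], [0,2,3], [0,3,4], [0,4,5], [1,2,4], [1,3,4], [1,3,5], [2,3,5], [2,4,5]

so the chain groups are C_0 ≅ Z^6, C_1 ≅ Z^15, C_2 ≅ Z^10.

Boundary ∂_1: C_1 → C_0 maps an edge to its endpoints' difference, ∂[p,q] = q − p.
The 6×15 boundary matrix has rank 5 and Smith normal form diag(1,1,1,1,1).

∂_2: C_2 → C_1 sends each 2-simplex [p,q,r] to [q,r] − [p,r] + [p,q]. For instance
  ∂[2,4,5] = [4,5] − [2,5] + [2,4],
  ∂[0,1,5] = [1,5] − [0,5] + [0,1].
The 15×10 boundary matrix has rank 10 and Smith normal form diag(1,1,1,1,1,1,1,1,1,2).

From H_k ≅ ker(∂_k) / im(∂_{k+1}) we obtain:

  H_0: rank C_0 − rank ∂_1 = 6 − 5 = 1, and the invariant factors of ∂_1 are all 1, so H_0 = Z.
  H_1: rank ker ∂_1 − rank ∂_2 = (15 − 5) − 10 = 0, and ∂_2 has invariant factor 2 > 1, so H_1 = Z/2Z.
  H_2: rank ker ∂_2 − rank ∂_3 = (10 − 10) − 0 = 0, and there is no ∂_3, so H_2 = 0.

(K is a triangulation of the real projective plane RP^2.)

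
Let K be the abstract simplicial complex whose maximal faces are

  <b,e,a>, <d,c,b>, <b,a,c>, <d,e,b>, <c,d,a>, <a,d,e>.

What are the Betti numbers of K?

We work with the vertex ordering a < b < c < d < e. The simplices of K, each written with vertices in increasing order, are:

  0-simplices (5): a, b, c, d, e
  1-simplices (9): ab, ac, ad, ae, bc, bd, be, cd, de
  2-simplices (6): abc, abe, acd, ade, bcd, bde

giving chain groups C_0 ≅ Z^5, C_1 ≅ Z^9, C_2 ≅ Z^6.

The boundary map ∂_1: C_1 → C_0 sends each edge [p,q] (with p < q) to q − p.
The 5×9 boundary matrix has rank 4 and Smith normal form diag(1,1,1,1).

Boundary ∂_2: C_2 → C_1 sends each 2-simplex [p,q,r] to [q,r] − [p,r] + [p,q]. For instance
  ∂bde = de − be + bd,
  ∂bcd = cd − bd + bc.
This gives a 9×6 integer matrix of rank 5; reducing to Smith normal form yields diagonal entries (1,1,1,1,1).

Reading off H_k = ker ∂_k / im ∂_{k+1}:

  H_0: rank C_0 − rank ∂_1 = 5 − 4 = 1, and the invariant factors of ∂_1 are all 1, so H_0 = Z.
  H_1: rank ker ∂_1 − rank ∂_2 = (9 − 4) − 5 = 0, and the invariant factors of ∂_2 are all 1, so H_1 = 0.
  H_2: rank ker ∂_2 − rank ∂_3 = (6 − 5) − 0 = 1, and there is no ∂_3, so H_2 = Z.

Hence the Betti numbers are b_0 = 1, b_1 = 0, b_2 = 1.

b_0 = 1, b_1 = 0, b_2 = 1.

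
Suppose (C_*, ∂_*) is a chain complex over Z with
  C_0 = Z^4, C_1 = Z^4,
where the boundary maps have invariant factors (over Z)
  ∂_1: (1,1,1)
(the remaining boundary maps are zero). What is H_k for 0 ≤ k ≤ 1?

H_0 = Z,  H_1 = Z.

H_0: b_0 = 4 − 0 − 3 = 1; torsion from ∂_1 factors > 1: none. So H_0 = Z.
H_1: b_1 = 4 − 3 − 0 = 1; torsion from ∂_2 factors > 1: none. So H_1 = Z.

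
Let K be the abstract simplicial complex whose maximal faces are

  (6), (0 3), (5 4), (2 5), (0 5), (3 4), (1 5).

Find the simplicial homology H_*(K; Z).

K has 7 vertices, 6 edges.
rank ∂_0 = 0, rank ∂_1 = 5 ⇒ b_0 = 7 − 0 − 5 = 2; all invariant factors of ∂_1 are 1 so no torsion. So H_0 = Z^2.
rank ∂_1 = 5, rank ∂_2 = 0 ⇒ b_1 = 6 − 5 − 0 = 1. So H_1 = Z.

H_0 ≅ Z^2,  H_1 ≅ Z.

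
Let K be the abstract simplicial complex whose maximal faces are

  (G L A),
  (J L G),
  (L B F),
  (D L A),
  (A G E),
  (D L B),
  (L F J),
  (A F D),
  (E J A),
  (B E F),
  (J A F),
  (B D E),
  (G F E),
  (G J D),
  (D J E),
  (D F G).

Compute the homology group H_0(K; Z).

H_0 ≅ Z.

Take the total order A < B < D < E < F < G < J < L on the vertex set. Then K (dimension 2) consists of the simplices:

  0-simplices (8): A, B, D, E, F, G, J, L
  1-simplices (24): AD, AE, AF, AG, AJ, AL, BD, BE, BF, BL, DE, DF, DG, DJ, DL, EF, EG, EJ, FG, FJ, FL, GJ, GL, JL
  2-simplices (16): ADF, ADL, AEG, AEJ, AFJ, AGL, BDE, BDL, BEF, BFL, DEJ, DFG, DGJ, EFG, FJL, GJL

giving chain groups C_0 ≅ Z^8, C_1 ≅ Z^24, C_2 ≅ Z^16.

∂_1: C_1 → C_0 maps an edge to its endpoints' difference, ∂[p,q] = q − p. For instance
  ∂EJ = J − E.
The 8×24 boundary matrix has rank 7 and Smith normal form diag(1,1,1,1,1,1,1).

Boundary ∂_2: C_2 → C_1 acts by ∂[p,q,r] = [q,r] − [p,r] + [p,q]. For instance
  ∂DFG = FG − DG + DF,
  ∂ADL = DL − AL + AD.
The 24×16 boundary matrix has rank 15 and Smith normal form diag(1,1,1,1,1,1,1,1,1,1,1,1,1,1,1).

Computing H_k = (kernel of ∂_k) / (image of ∂_{k+1}):

  H_0: rank C_0 − rank ∂_1 = 8 − 7 = 1, and the invariant factors of ∂_1 are all 1, so H_0 ≅ Z.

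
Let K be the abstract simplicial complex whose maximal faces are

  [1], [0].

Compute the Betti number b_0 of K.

Fix the vertex order 0 < 1 and write every simplex with vertices in increasing order. Then dim K = 0 and the simplices of K are:

  0-simplices (2): [0], [1]

giving chain groups C_0 ≅ Z^2.

Reading off H_k = ker ∂_k / im ∂_{k+1}:

  H_0: rank C_0 − rank ∂_1 = 2 − 0 = 2, and there is no ∂_1, so H_0 = Z^2.

Hence the Betti numbers are b_0 = 2.

b_0 = 2.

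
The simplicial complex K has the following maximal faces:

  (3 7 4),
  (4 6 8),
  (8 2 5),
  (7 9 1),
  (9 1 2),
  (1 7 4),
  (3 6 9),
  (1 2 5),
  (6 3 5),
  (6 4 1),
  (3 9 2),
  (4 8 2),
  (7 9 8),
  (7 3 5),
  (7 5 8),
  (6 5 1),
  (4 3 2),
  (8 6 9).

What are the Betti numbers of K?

b_0 = 1, b_1 = 2, b_2 = 1.

We work with the vertex ordering 1 < 2 < 3 < 4 < 5 < 6 < 7 < 8 < 9. The simplices of K, each written with vertices in increasing order, are:

  0-simplices (9): [1], [2], [3], [4], [5], [6], [7], [8], [9]
  1-simplices (27): (27 of them)
  2-simplices (18): [1,2,5], [1,2,9], [1,4,6], [1,4,7], [1,5,6], [1,7,9], [2,3,4], [2,3,9], [2,4,8], [2,5,8], [3,4,7], [3,5,6], [3,5,7], [3,6,9], [4,6,8], [5,7,8], [6,8,9], [7,8,9]

Hence C_0 ≅ Z^9, C_1 ≅ Z^27, C_2 ≅ Z^18.

The boundary map ∂_1: C_1 → C_0 maps an edge to its endpoints' difference, ∂[p,q] = q − p.
The 9×27 boundary matrix has rank 8 and Smith normal form diag(1,1,1,1,1,1,1,1).

Boundary ∂_2: C_2 → C_1 sends each 2-simplex [p,q,r] to [q,r] − [p,r] + [p,q]. For instance
  ∂[1,2,9] = [2,9] − [1,9] + [1,2],
  ∂[6,8,9] = [8,9] − [6,9] + [6,8].
The 27×18 boundary matrix has rank 17 and Smith normal form diag(1,1,1,1,1,1,1,1,1,1,1,1,1,1,1,1,1).

From H_k ≅ ker(∂_k) / im(∂_{k+1}) we obtain:

  H_0: rank C_0 − rank ∂_1 = 9 − 8 = 1, and the invariant factors of ∂_1 are all 1, so H_0 = Z.
  H_1: rank ker ∂_1 − rank ∂_2 = (27 − 8) − 17 = 2, and the invariant factors of ∂_2 are all 1, so H_1 = Z^2.
  H_2: rank ker ∂_2 − rank ∂_3 = (18 − 17) − 0 = 1, and there is no ∂_3, so H_2 = Z.

As a check, the Euler characteristic is 9 − 27 + 18 = 0, which agrees with 1 − 2 + 1 = 0.

Hence the Betti numbers are b_0 = 1, b_1 = 2, b_2 = 1.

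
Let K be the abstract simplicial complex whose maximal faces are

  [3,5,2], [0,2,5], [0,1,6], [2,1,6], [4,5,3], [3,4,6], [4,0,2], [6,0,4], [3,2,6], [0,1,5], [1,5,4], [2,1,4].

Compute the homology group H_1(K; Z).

H_1 = Z/2Z.

Take the total order 0 < 1 < 2 < 3 < 4 < 5 < 6 on the vertex set. Then K (dimension 2) consists of the simplices:

  0-simplices (7): [0], [1], [2], [3], [4], [5], [6]
  1-simplices (18): [0,1], [0,2], [0,4], [0,5], [0,6], [1,2], [1,4], [1,5], [1,6], [2,3], [2,4], [2,5], [2,6], [3,4], [3,5], [3,6], [4,5], [4,6]
  2-simplices (12): [0,1,5], [0,1,6], [0,2,4], [0,2,5], [0,4,6], [1,2,4], [1,2,6], [1,4,5], [2,3,5], [2,3,6], [3,4,5], [3,4,6]

so the chain groups are C_0 ≅ Z^7, C_1 ≅ Z^18, C_2 ≅ Z^12.

∂_1: C_1 → C_0 sends each edge [p,q] (with p < q) to q − p. For instance
  ∂[0,2] = [2] − [0].
As a 7×18 matrix over Z this has rank 6, with invariant factors (1,1,1,1,1,1).

∂_2: C_2 → C_1 acts by ∂[p,q,r] = [q,r] − [p,r] + [p,q]. For instance
  ∂[1,4,5] = [4,5] − [1,5] + [1,4],
  ∂[1,2,4] = [2,4] − [1,4] + [1,2].
The 18×12 boundary matrix has rank 12 and Smith normal form diag(1,1,1,1,1,1,1,1,1,1,1,2).

Reading off H_k = ker ∂_k / im ∂_{k+1}:

  H_1: rank ker ∂_1 − rank ∂_2 = (18 − 6) − 12 = 0, and ∂_2 has invariant factor 2 > 1, so H_1 = Z/2Z.

(K is a triangulation of the real projective plane RP^2.)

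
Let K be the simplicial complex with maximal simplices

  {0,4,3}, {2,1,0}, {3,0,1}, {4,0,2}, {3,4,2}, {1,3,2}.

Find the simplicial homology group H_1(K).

H_1 = 0.

K has 5 vertices, 9 edges, 6 triangles.
rank ∂_1 = 4, rank ∂_2 = 5 ⇒ b_1 = 9 − 4 − 5 = 0; all invariant factors of ∂_2 are 1 so no torsion. So H_1 ≅ 0.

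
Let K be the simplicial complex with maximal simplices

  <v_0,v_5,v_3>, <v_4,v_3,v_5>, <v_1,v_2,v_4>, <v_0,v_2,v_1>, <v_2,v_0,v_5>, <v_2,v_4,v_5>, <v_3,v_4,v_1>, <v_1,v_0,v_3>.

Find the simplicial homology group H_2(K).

H_2 ≅ Z.

Take the total order v_0 < v_1 < v_2 < v_3 < v_4 < v_5 on the vertex set. Then K (dimension 2) consists of the simplices:

  0-simplices (6): [v_0], [v_1], [v_2], [v_3], [v_4], [v_5]
  1-simplices (12): [v_0,v_1], [v_0,v_2], [v_0,v_3], [v_0,v_5], [v_1,v_2], [v_1,v_3], [v_1,v_4], [v_2,v_4], [v_2,v_5], [v_3,v_4], [v_3,v_5], [v_4,v_5]
  2-simplices (8): [v_0,v_1,v_2], [v_0,v_1,v_3], [v_0,v_2,v_5], [v_0,v_3,v_5], [v_1,v_2,v_4], [v_1,v_3,v_4], [v_2,v_4,v_5], [v_3,v_4,v_5]

so the chain groups are C_0 ≅ Z^6, C_1 ≅ Z^12, C_2 ≅ Z^8.

The boundary map ∂_1: C_1 → C_0 maps an edge to its endpoints' difference, ∂[p,q] = q − p. For instance
  ∂[v_3,v_5] = [v_5] − [v_3].
The 6×12 boundary matrix has rank 5 and Smith normal form diag(1,1,1,1,1).

The boundary map ∂_2: C_2 → C_1 sends each 2-simplex [p,q,r] to [q,r] − [p,r] + [p,q]. For instance
  ∂[v_0,v_2,v_5] = [v_2,v_5] − [v_0,v_5] + [v_0,v_2],
  ∂[v_0,v_3,v_5] = [v_3,v_5] − [v_0,v_5] + [v_0,v_3].
As a 12×8 matrix over Z this has rank 7, with invariant factors (1,1,1,1,1,1,1).

From H_k ≅ ker(∂_k) / im(∂_{k+1}) we obtain:

  H_2: rank ker ∂_2 − rank ∂_3 = (8 − 7) − 0 = 1, and there is no ∂_3, so H_2 ≅ Z.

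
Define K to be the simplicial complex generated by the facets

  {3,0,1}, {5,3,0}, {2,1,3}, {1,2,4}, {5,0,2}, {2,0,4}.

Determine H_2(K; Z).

Order the vertices as 0 < 1 < 2 < 3 < 4 < 5. Listing each simplex with vertices in this order, K has dimension 2 with simplices:

  0-simplices (6): [0], [1], [2], [3], [4], [5]
  1-simplices (12): [0,1], [0,2], [0,3], [0,4], [0,5], [1,2], [1,3], [1,4], [2,3], [2,4], [2,5], [3,5]
  2-simplices (6): [0,1,3], [0,2,4], [0,2,5], [0,3,5], [1,2,3], [1,2,4]

Hence C_0 ≅ Z^6, C_1 ≅ Z^12, C_2 ≅ Z^6.

∂_1: C_1 → C_0 is given by ∂[p,q] = [q] − [p]. For instance
  ∂[0,4] = [4] − [0].
The resulting 6×12 matrix has rank 5, and its Smith normal form has invariant factors (1,1,1,1,1).

∂_2: C_2 → C_1 maps a triangle to the signed sum of its edges. For instance
  ∂[0,1,3] = [1,3] − [0,3] + [0,1],
  ∂[0,3,5] = [3,5] − [0,5] + [0,3].
As a 12×6 matrix over Z this has rank 6, with invariant factors (1,1,1,1,1,1).

Now H_k = ker ∂_k / im ∂_{k+1}, so:

  H_2: rank ker ∂_2 − rank ∂_3 = (6 − 6) − 0 = 0, and there is no ∂_3, so H_2 = 0.

(K is a triangulation of the cylinder S^1 x I.)

H_2 = 0.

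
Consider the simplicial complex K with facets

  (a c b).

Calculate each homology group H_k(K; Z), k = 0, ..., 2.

We work with the vertex ordering a < b < c. The simplices of K, each written with vertices in increasing order, are:

  0-simplices (3): a, b, c
  1-simplices (3): ab, ac, bc
  2-simplices (1): abc

Hence C_0 ≅ Z^3, C_1 ≅ Z^3, C_2 ≅ Z^1.

∂_1: C_1 → C_0 maps an edge to its endpoints' difference, ∂[p,q] = q − p. For instance
  ∂ac = c − a.
The 3×3 boundary matrix has rank 2 and Smith normal form diag(1,1).

The boundary map ∂_2: C_2 → C_1 maps a triangle to the signed sum of its edges. For instance
  ∂abc = bc − ac + ab.
The resulting 3×1 matrix has rank 1, and its Smith normal form has invariant factors (1).

From H_k ≅ ker(∂_k) / im(∂_{k+1}) we obtain:

  H_0: rank C_0 − rank ∂_1 = 3 − 2 = 1, and the invariant factors of ∂_1 are all 1, so H_0 ≅ Z.
  H_1: rank ker ∂_1 − rank ∂_2 = (3 − 2) − 1 = 0, and the invariant factors of ∂_2 are all 1, so H_1 ≅ 0.
  H_2: rank ker ∂_2 − rank ∂_3 = (1 − 1) − 0 = 0, and there is no ∂_3, so H_2 ≅ 0.

As a check, the Euler characteristic is 3 − 3 + 1 = 1, which agrees with 1 − 0 + 0 = 1.

H_0 = Z,  H_1 = 0,  H_2 = 0.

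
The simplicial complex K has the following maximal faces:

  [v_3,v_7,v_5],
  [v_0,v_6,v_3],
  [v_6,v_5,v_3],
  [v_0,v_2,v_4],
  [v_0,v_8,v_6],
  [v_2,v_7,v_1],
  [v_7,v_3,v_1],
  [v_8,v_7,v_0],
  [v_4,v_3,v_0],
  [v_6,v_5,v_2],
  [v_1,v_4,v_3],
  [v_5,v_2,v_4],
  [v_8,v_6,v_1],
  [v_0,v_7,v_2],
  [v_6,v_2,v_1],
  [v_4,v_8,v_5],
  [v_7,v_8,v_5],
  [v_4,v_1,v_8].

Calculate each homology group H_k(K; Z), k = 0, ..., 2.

We work with the vertex ordering v_0 < v_1 < v_2 < v_3 < v_4 < v_5 < v_6 < v_7 < v_8. The simplices of K, each written with vertices in increasing order, are:

  0-simplices (9): [v_0], [v_1], [v_2], [v_3], [v_4], [v_5], [v_6], [v_7], [v_8]
  1-simplices (27): (27 of them)
  2-simplices (18): (18 of them)

Hence C_0 ≅ Z^9, C_1 ≅ Z^27, C_2 ≅ Z^18.

∂_1: C_1 → C_0 sends each edge [p,q] (with p < q) to q − p.
As a 9×27 matrix over Z this has rank 8, with invariant factors (1,1,1,1,1,1,1,1).

Boundary ∂_2: C_2 → C_1 maps a triangle to the signed sum of its edges. For instance
  ∂[v_0,v_2,v_7] = [v_2,v_7] − [v_0,v_7] + [v_0,v_2],
  ∂[v_1,v_2,v_6] = [v_2,v_6] − [v_1,v_6] + [v_1,v_2].
The 27×18 boundary matrix has rank 17 and Smith normal form diag(1,1,1,1,1,1,1,1,1,1,1,1,1,1,1,1,1).

Computing H_k = (kernel of ∂_k) / (image of ∂_{k+1}):

  H_0: rank C_0 − rank ∂_1 = 9 − 8 = 1, and the invariant factors of ∂_1 are all 1, so H_0 ≅ Z.
  H_1: rank ker ∂_1 − rank ∂_2 = (27 − 8) − 17 = 2, and the invariant factors of ∂_2 are all 1, so H_1 ≅ Z^2.
  H_2: rank ker ∂_2 − rank ∂_3 = (18 − 17) − 0 = 1, and there is no ∂_3, so H_2 ≅ Z.

H_0 ≅ Z,  H_1 ≅ Z^2,  H_2 ≅ Z.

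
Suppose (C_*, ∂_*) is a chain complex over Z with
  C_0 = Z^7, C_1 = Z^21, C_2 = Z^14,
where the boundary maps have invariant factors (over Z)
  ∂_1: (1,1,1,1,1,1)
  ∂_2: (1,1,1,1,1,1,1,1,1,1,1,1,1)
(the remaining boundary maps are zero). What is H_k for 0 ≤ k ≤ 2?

H_0 ≅ Z,  H_1 ≅ Z^2,  H_2 ≅ Z.

H_0: b_0 = 7 − 0 − 6 = 1; torsion from ∂_1 factors > 1: none. So H_0 ≅ Z.
H_1: b_1 = 21 − 6 − 13 = 2; torsion from ∂_2 factors > 1: none. So H_1 ≅ Z^2.
H_2: b_2 = 14 − 13 − 0 = 1; torsion from ∂_3 factors > 1: none. So H_2 ≅ Z.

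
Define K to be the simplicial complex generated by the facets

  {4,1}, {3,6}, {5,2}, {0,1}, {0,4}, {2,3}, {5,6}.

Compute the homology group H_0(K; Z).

H_0 ≅ Z^2.

Fix the vertex order 0 < 1 < 2 < 3 < 4 < 5 < 6 and write every simplex with vertices in increasing order. Then dim K = 1 and the simplices of K are:

  0-simplices (7): [0], [1], [2], [3], [4], [5], [6]
  1-simplices (7): [0,1], [0,4], [1,4], [2,3], [2,5], [3,6], [5,6]

Hence C_0 ≅ Z^7, C_1 ≅ Z^7.

∂_1: C_1 → C_0 maps an edge to its endpoints' difference, ∂[p,q] = q − p. For instance
  ∂[3,6] = [6] − [3].
As a 7×7 matrix over Z this has rank 5, with invariant factors (1,1,1,1,1).

Reading off H_k = ker ∂_k / im ∂_{k+1}:

  H_0: rank C_0 − rank ∂_1 = 7 − 5 = 2, and the invariant factors of ∂_1 are all 1, so H_0 = Z^2.

(K is a triangulation of the disjoint union of the circle S^1 and the circle S^1.)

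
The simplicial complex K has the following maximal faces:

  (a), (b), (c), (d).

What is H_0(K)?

H_0 ≅ Z^4.

Take the total order a < b < c < d on the vertex set. Then K (dimension 0) consists of the simplices:

  0-simplices (4): a, b, c, d

so the chain groups are C_0 ≅ Z^4.

Now H_k = ker ∂_k / im ∂_{k+1}, so:

  H_0: rank C_0 − rank ∂_1 = 4 − 0 = 4, and there is no ∂_1, so H_0 = Z^4.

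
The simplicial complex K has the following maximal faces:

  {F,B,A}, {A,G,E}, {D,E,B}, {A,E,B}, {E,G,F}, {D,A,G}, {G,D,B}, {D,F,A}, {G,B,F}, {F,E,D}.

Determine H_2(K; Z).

Fix the vertex order A < B < D < E < F < G and write every simplex with vertices in increasing order. Then dim K = 2 and the simplices of K are:

  0-simplices (6): A, B, D, E, F, G
  1-simplices (15): AB, AD, AE, AF, AG, BD, BE, BF, BG, DE, DF, DG, EF, EG, FG
  2-simplices (10): ABE, ABF, ADF, ADG, AEG, BDE, BDG, BFG, DEF, EFG

giving chain groups C_0 ≅ Z^6, C_1 ≅ Z^15, C_2 ≅ Z^10.

The boundary map ∂_1: C_1 → C_0 sends each edge [p,q] (with p < q) to q − p. For instance
  ∂DE = E − D.
As a 6×15 matrix over Z this has rank 5, with invariant factors (1,1,1,1,1).

The boundary map ∂_2: C_2 → C_1 acts by ∂[p,q,r] = [q,r] − [p,r] + [p,q]. For instance
  ∂BFG = FG − BG + BF,
  ∂ABE = BE − AE + AB.
This gives a 15×10 integer matrix of rank 10; reducing to Smith normal form yields diagonal entries (1,1,1,1,1,1,1,1,1,2).

Computing H_k = (kernel of ∂_k) / (image of ∂_{k+1}):

  H_2: rank ker ∂_2 − rank ∂_3 = (10 − 10) − 0 = 0, and there is no ∂_3, so H_2 ≅ 0.

(K is a triangulation of the real projective plane RP^2.)

H_2 = 0.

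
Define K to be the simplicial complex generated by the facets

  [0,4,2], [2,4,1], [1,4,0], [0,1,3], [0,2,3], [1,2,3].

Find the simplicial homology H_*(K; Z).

H_0 ≅ Z,  H_1 = 0,  H_2 ≅ Z.

Fix the vertex order 0 < 1 < 2 < 3 < 4 and write every simplex with vertices in increasing order. Then dim K = 2 and the simplices of K are:

  0-simplices (5): [0], [1], [2], [3], [4]
  1-simplices (9): [0,1], [0,2], [0,3], [0,4], [1,2], [1,3], [1,4], [2,3], [2,4]
  2-simplices (6): [0,1,3], [0,1,4], [0,2,3], [0,2,4], [1,2,3], [1,2,4]

giving chain groups C_0 ≅ Z^5, C_1 ≅ Z^9, C_2 ≅ Z^6.

∂_1: C_1 → C_0 is given by ∂[p,q] = [q] − [p].
The resulting 5×9 matrix has rank 4, and its Smith normal form has invariant factors (1,1,1,1).

The boundary map ∂_2: C_2 → C_1 maps a triangle to the signed sum of its edges. For instance
  ∂[0,2,3] = [2,3] − [0,3] + [0,2],
  ∂[0,1,3] = [1,3] − [0,3] + [0,1].
As a 9×6 matrix over Z this has rank 5, with invariant factors (1,1,1,1,1).

Reading off H_k = ker ∂_k / im ∂_{k+1}:

  H_0: rank C_0 − rank ∂_1 = 5 − 4 = 1, and the invariant factors of ∂_1 are all 1, so H_0 ≅ Z.
  H_1: rank ker ∂_1 − rank ∂_2 = (9 − 4) − 5 = 0, and the invariant factors of ∂_2 are all 1, so H_1 ≅ 0.
  H_2: rank ker ∂_2 − rank ∂_3 = (6 − 5) − 0 = 1, and there is no ∂_3, so H_2 ≅ Z.

(K is a triangulation of the 2-sphere S^2.)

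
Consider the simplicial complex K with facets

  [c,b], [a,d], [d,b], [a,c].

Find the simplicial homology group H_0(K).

Order the vertices as a < b < c < d. Listing each simplex with vertices in this order, K has dimension 1 with simplices:

  0-simplices (4): a, b, c, d
  1-simplices (4): ac, ad, bc, bd

so the chain groups are C_0 ≅ Z^4, C_1 ≅ Z^4.

Boundary ∂_1: C_1 → C_0 sends each edge [p,q] (with p < q) to q − p. For instance
  ∂bd = d − b.
The 4×4 boundary matrix has rank 3 and Smith normal form diag(1,1,1).

Reading off H_k = ker ∂_k / im ∂_{k+1}:

  H_0: rank C_0 − rank ∂_1 = 4 − 3 = 1, and the invariant factors of ∂_1 are all 1, so H_0 ≅ Z.

H_0 ≅ Z.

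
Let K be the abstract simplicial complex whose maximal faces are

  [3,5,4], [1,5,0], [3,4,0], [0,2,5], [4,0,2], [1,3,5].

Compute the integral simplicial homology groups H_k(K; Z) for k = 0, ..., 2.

H_0 = Z,  H_1 = Z,  H_2 = 0.

K has 6 vertices, 12 edges, 6 triangles.
rank ∂_0 = 0, rank ∂_1 = 5 ⇒ b_0 = 6 − 0 − 5 = 1; all invariant factors of ∂_1 are 1 so no torsion. So H_0 = Z.
rank ∂_1 = 5, rank ∂_2 = 6 ⇒ b_1 = 12 − 5 − 6 = 1; all invariant factors of ∂_2 are 1 so no torsion. So H_1 = Z.
rank ∂_2 = 6, rank ∂_3 = 0 ⇒ b_2 = 6 − 6 − 0 = 0. So H_2 = 0.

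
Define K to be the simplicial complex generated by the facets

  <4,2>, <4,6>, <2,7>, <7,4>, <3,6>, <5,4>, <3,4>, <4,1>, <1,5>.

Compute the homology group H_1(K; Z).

H_1 = Z^3.

Take the total order 1 < 2 < 3 < 4 < 5 < 6 < 7 on the vertex set. Then K (dimension 1) consists of the simplices:

  0-simplices (7): [1], [2], [3], [4], [5], [6], [7]
  1-simplices (9): [1,4], [1,5], [2,4], [2,7], [3,4], [3,6], [4,5], [4,6], [4,7]

giving chain groups C_0 ≅ Z^7, C_1 ≅ Z^9.

The boundary map ∂_1: C_1 → C_0 is given by ∂[p,q] = [q] − [p].
The 7×9 boundary matrix has rank 6 and Smith normal form diag(1,1,1,1,1,1).

From H_k ≅ ker(∂_k) / im(∂_{k+1}) we obtain:

  H_1: rank ker ∂_1 − rank ∂_2 = (9 − 6) − 0 = 3, and there is no ∂_2, so H_1 ≅ Z^3.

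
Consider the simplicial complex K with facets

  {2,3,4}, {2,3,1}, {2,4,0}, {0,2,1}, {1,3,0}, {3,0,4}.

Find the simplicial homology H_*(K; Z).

K has 5 vertices, 9 edges, 6 triangles.
rank ∂_0 = 0, rank ∂_1 = 4 ⇒ b_0 = 5 − 0 − 4 = 1; all invariant factors of ∂_1 are 1 so no torsion. So H_0 = Z.
rank ∂_1 = 4, rank ∂_2 = 5 ⇒ b_1 = 9 − 4 − 5 = 0; all invariant factors of ∂_2 are 1 so no torsion. So H_1 = 0.
rank ∂_2 = 5, rank ∂_3 = 0 ⇒ b_2 = 6 − 5 − 0 = 1. So H_2 = Z.

H_0 = Z,  H_1 = 0,  H_2 = Z.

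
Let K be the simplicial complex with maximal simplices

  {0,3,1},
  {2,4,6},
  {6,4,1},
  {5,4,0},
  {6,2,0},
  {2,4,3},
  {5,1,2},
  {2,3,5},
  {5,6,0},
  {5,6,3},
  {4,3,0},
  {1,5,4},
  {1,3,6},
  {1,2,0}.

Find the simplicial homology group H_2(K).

We work with the vertex ordering 0 < 1 < 2 < 3 < 4 < 5 < 6. The simplices of K, each written with vertices in increasing order, are:

  0-simplices (7): [0], [1], [2], [3], [4], [5], [6]
  1-simplices (21): [0,1], [0,2], [0,3], [0,4], [0,5], [0,6], [1,2], [1,3], [1,4], [1,5], [1,6], [2,3], [2,4], [2,5], [2,6], [3,4], [3,5], [3,6], [4,5], [4,6], [5,6]
  2-simplices (14): [0,1,2], [0,1,3], [0,2,6], [0,3,4], [0,4,5], [0,5,6], [1,2,5], [1,3,6], [1,4,5], [1,4,6], [2,3,4], [2,3,5], [2,4,6], [3,5,6]

Hence C_0 ≅ Z^7, C_1 ≅ Z^21, C_2 ≅ Z^14.

Boundary ∂_1: C_1 → C_0 is given by ∂[p,q] = [q] − [p].
The 7×21 boundary matrix has rank 6 and Smith normal form diag(1,1,1,1,1,1).

∂_2: C_2 → C_1 acts by ∂[p,q,r] = [q,r] − [p,r] + [p,q]. For instance
  ∂[1,2,5] = [2,5] − [1,5] + [1,2],
  ∂[0,1,3] = [1,3] − [0,3] + [0,1].
As a 21×14 matrix over Z this has rank 13, with invariant factors (1,1,1,1,1,1,1,1,1,1,1,1,1).

Now H_k = ker ∂_k / im ∂_{k+1}, so:

  H_2: rank ker ∂_2 − rank ∂_3 = (14 − 13) − 0 = 1, and there is no ∂_3, so H_2 = Z.

H_2 = Z.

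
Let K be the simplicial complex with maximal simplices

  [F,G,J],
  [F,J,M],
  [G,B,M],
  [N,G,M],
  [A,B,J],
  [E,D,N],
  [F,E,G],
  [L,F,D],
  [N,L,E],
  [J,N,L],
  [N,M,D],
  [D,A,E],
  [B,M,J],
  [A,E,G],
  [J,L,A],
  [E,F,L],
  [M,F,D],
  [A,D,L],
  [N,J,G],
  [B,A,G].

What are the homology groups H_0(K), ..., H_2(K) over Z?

H_0 = Z,  H_1 = Z × Z/2,  H_2 = 0.

Fix the vertex order A < B < D < E < F < G < J < L < M < N and write every simplex with vertices in increasing order. Then dim K = 2 and the simplices of K are:

  0-simplices (10): A, B, D, E, F, G, J, L, M, N
  1-simplices (30): AB, AD, AE, AG, AJ, AL, BG, BJ, BM, DE, DF, DL, DM, DN, EF, EG, EL, EN, FG, FJ, FL, FM, GJ, GM, GN, JL, JM, JN, LN, MN
  2-simplices (20): ABG, ABJ, ADE, ADL, AEG, AJL, BGM, BJM, DEN, DFL, DFM, DMN, EFG, EFL, ELN, FGJ, FJM, GJN, GMN, JLN

giving chain groups C_0 ≅ Z^10, C_1 ≅ Z^30, C_2 ≅ Z^20.

Boundary ∂_1: C_1 → C_0 maps an edge to its endpoints' difference, ∂[p,q] = q − p. For instance
  ∂FM = M − F.
As a 10×30 matrix over Z this has rank 9, with invariant factors (1,1,1,1,1,1,1,1,1).

The boundary map ∂_2: C_2 → C_1 sends each 2-simplex [p,q,r] to [q,r] − [p,r] + [p,q]. For instance
  ∂ABG = BG − AG + AB,
  ∂AJL = JL − AL + AJ.
This gives a 30×20 integer matrix of rank 20; reducing to Smith normal form yields diagonal entries (1,1,1,1,1,1,1,1,1,1,1,1,1,1,1,1,1,1,1,2).

Computing H_k = (kernel of ∂_k) / (image of ∂_{k+1}):

  H_0: rank C_0 − rank ∂_1 = 10 − 9 = 1, and the invariant factors of ∂_1 are all 1, so H_0 = Z.
  H_1: rank ker ∂_1 − rank ∂_2 = (30 − 9) − 20 = 1, and ∂_2 has invariant factor 2 > 1, so H_1 = Z × Z/2.
  H_2: rank ker ∂_2 − rank ∂_3 = (20 − 20) − 0 = 0, and there is no ∂_3, so H_2 = 0.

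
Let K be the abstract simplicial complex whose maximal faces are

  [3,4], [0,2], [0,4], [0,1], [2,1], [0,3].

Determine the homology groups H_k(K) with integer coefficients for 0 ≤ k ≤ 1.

We work with the vertex ordering 0 < 1 < 2 < 3 < 4. The simplices of K, each written with vertices in increasing order, are:

  0-simplices (5): [0], [1], [2], [3], [4]
  1-simplices (6): [0,1], [0,2], [0,3], [0,4], [1,2], [3,4]

so the chain groups are C_0 ≅ Z^5, C_1 ≅ Z^6.

∂_1: C_1 → C_0 sends each edge [p,q] (with p < q) to q − p. For instance
  ∂[1,2] = [2] − [1].
This gives a 5×6 integer matrix of rank 4; reducing to Smith normal form yields diagonal entries (1,1,1,1).

Computing H_k = (kernel of ∂_k) / (image of ∂_{k+1}):

  H_0: rank C_0 − rank ∂_1 = 5 − 4 = 1, and the invariant factors of ∂_1 are all 1, so H_0 = Z.
  H_1: rank ker ∂_1 − rank ∂_2 = (6 − 4) − 0 = 2, and there is no ∂_2, so H_1 = Z^2.

H_0 = Z,  H_1 = Z^2.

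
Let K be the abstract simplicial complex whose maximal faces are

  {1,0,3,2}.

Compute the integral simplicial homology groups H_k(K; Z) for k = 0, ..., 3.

H_0 ≅ Z,  H_1 = 0,  H_2 = 0,  H_3 = 0.

Take the total order 0 < 1 < 2 < 3 on the vertex set. Then K (dimension 3) consists of the simplices:

  0-simplices (4): [0], [1], [2], [3]
  1-simplices (6): [0,1], [0,2], [0,3], [1,2], [1,3], [2,3]
  2-simplices (4): [0,1,2], [0,1,3], [0,2,3], [1,2,3]
  3-simplices (1): [0,1,2,3]

Hence C_0 ≅ Z^4, C_1 ≅ Z^6, C_2 ≅ Z^4, C_3 ≅ Z^1.

The boundary map ∂_1: C_1 → C_0 sends each edge [p,q] (with p < q) to q − p. For instance
  ∂[1,3] = [3] − [1].
The resulting 4×6 matrix has rank 3, and its Smith normal form has invariant factors (1,1,1).

Boundary ∂_2: C_2 → C_1 maps a triangle to the signed sum of its edges. For instance
  ∂[0,1,2] = [1,2] − [0,2] + [0,1],
  ∂[1,2,3] = [2,3] − [1,3] + [1,2].
The resulting 6×4 matrix has rank 3, and its Smith normal form has invariant factors (1,1,1).

The boundary map ∂_3: C_3 → C_2 sends each 3-simplex σ to the alternating sum Σ_i (−1)^i (σ with its i-th vertex removed). For instance
  ∂[0,1,2,3] = [1,2,3] − [0,2,3] + [0,1,3] − [0,1,2].
The resulting 4×1 matrix has rank 1, and its Smith normal form has invariant factors (1).

Computing H_k = (kernel of ∂_k) / (image of ∂_{k+1}):

  H_0: rank C_0 − rank ∂_1 = 4 − 3 = 1, and the invariant factors of ∂_1 are all 1, so H_0 = Z.
  H_1: rank ker ∂_1 − rank ∂_2 = (6 − 3) − 3 = 0, and the invariant factors of ∂_2 are all 1, so H_1 = 0.
  H_2: rank ker ∂_2 − rank ∂_3 = (4 − 3) − 1 = 0, and the invariant factors of ∂_3 are all 1, so H_2 = 0.
  H_3: rank ker ∂_3 − rank ∂_4 = (1 − 1) − 0 = 0, and there is no ∂_4, so H_3 = 0.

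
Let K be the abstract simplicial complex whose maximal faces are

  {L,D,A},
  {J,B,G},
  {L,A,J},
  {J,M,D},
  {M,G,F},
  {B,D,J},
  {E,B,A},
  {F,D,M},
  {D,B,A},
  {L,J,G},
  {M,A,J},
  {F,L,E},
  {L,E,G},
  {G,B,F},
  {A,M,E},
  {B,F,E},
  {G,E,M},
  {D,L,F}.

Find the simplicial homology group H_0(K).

K has 9 vertices, 27 edges, 18 triangles.
rank ∂_0 = 0, rank ∂_1 = 8 ⇒ b_0 = 9 − 0 − 8 = 1; all invariant factors of ∂_1 are 1 so no torsion. So H_0 ≅ Z.

H_0 ≅ Z.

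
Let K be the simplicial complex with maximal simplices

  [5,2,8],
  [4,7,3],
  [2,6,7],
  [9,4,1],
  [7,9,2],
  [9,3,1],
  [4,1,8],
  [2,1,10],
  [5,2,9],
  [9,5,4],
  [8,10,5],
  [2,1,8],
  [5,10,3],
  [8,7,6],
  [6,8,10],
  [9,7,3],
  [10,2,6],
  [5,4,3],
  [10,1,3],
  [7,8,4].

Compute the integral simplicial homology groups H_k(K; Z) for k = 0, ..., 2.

Fix the vertex order 1 < 2 < 3 < 4 < 5 < 6 < 7 < 8 < 9 < 10 and write every simplex with vertices in increasing order. Then dim K = 2 and the simplices of K are:

  0-simplices (10): [1], [2], [3], [4], [5], [6], [7], [8], [9], [10]
  1-simplices (30): (30 of them)
  2-simplices (20): (20 of them)

Hence C_0 ≅ Z^10, C_1 ≅ Z^30, C_2 ≅ Z^20.

∂_1: C_1 → C_0 is given by ∂[p,q] = [q] − [p].
As a 10×30 matrix over Z this has rank 9, with invariant factors (1,1,1,1,1,1,1,1,1).

∂_2: C_2 → C_1 sends each 2-simplex [p,q,r] to [q,r] − [p,r] + [p,q]. For instance
  ∂[3,5,10] = [5,10] − [3,10] + [3,5],
  ∂[1,4,9] = [4,9] − [1,9] + [1,4].
This gives a 30×20 integer matrix of rank 20; reducing to Smith normal form yields diagonal entries (1,1,1,1,1,1,1,1,1,1,1,1,1,1,1,1,1,1,1,2).

Reading off H_k = ker ∂_k / im ∂_{k+1}:

  H_0: rank C_0 − rank ∂_1 = 10 − 9 = 1, and the invariant factors of ∂_1 are all 1, so H_0 ≅ Z.
  H_1: rank ker ∂_1 − rank ∂_2 = (30 − 9) − 20 = 1, and ∂_2 has invariant factor 2 > 1, so H_1 ≅ Z ⊕ Z/2Z.
  H_2: rank ker ∂_2 − rank ∂_3 = (20 − 20) − 0 = 0, and there is no ∂_3, so H_2 ≅ 0.

H_0 = Z,  H_1 = Z ⊕ Z/2Z,  H_2 = 0.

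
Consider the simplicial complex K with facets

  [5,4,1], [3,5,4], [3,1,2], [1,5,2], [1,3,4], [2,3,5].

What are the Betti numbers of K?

Fix the vertex order 1 < 2 < 3 < 4 < 5 and write every simplex with vertices in increasing order. Then dim K = 2 and the simplices of K are:

  0-simplices (5): [1], [2], [3], [4], [5]
  1-simplices (9): [1,2], [1,3], [1,4], [1,5], [2,3], [2,5], [3,4], [3,5], [4,5]
  2-simplices (6): [1,2,3], [1,2,5], [1,3,4], [1,4,5], [2,3,5], [3,4,5]

Hence C_0 ≅ Z^5, C_1 ≅ Z^9, C_2 ≅ Z^6.

∂_1: C_1 → C_0 is given by ∂[p,q] = [q] − [p].
The resulting 5×9 matrix has rank 4, and its Smith normal form has invariant factors (1,1,1,1).

∂_2: C_2 → C_1 maps a triangle to the signed sum of its edges. For instance
  ∂[1,4,5] = [4,5] − [1,5] + [1,4],
  ∂[1,3,4] = [3,4] − [1,4] + [1,3].
The 9×6 boundary matrix has rank 5 and Smith normal form diag(1,1,1,1,1).

From H_k ≅ ker(∂_k) / im(∂_{k+1}) we obtain:

  H_0: rank C_0 − rank ∂_1 = 5 − 4 = 1, and the invariant factors of ∂_1 are all 1, so H_0 ≅ Z.
  H_1: rank ker ∂_1 − rank ∂_2 = (9 − 4) − 5 = 0, and the invariant factors of ∂_2 are all 1, so H_1 ≅ 0.
  H_2: rank ker ∂_2 − rank ∂_3 = (6 − 5) − 0 = 1, and there is no ∂_3, so H_2 ≅ Z.

Hence the Betti numbers are b_0 = 1, b_1 = 0, b_2 = 1.

b_0 = 1, b_1 = 0, b_2 = 1.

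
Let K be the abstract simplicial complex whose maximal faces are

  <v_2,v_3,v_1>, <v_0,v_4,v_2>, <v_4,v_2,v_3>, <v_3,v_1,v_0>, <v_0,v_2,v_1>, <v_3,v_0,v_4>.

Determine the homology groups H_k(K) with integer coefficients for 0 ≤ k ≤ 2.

Fix the vertex order v_0 < v_1 < v_2 < v_3 < v_4 and write every simplex with vertices in increasing order. Then dim K = 2 and the simplices of K are:

  0-simplices (5): [v_0], [v_1], [v_2], [v_3], [v_4]
  1-simplices (9): [v_0,v_1], [v_0,v_2], [v_0,v_3], [v_0,v_4], [v_1,v_2], [v_1,v_3], [v_2,v_3], [v_2,v_4], [v_3,v_4]
  2-simplices (6): [v_0,v_1,v_2], [v_0,v_1,v_3], [v_0,v_2,v_4], [v_0,v_3,v_4], [v_1,v_2,v_3], [v_2,v_3,v_4]

giving chain groups C_0 ≅ Z^5, C_1 ≅ Z^9, C_2 ≅ Z^6.

∂_1: C_1 → C_0 is given by ∂[p,q] = [q] − [p]. For instance
  ∂[v_0,v_3] = [v_3] − [v_0].
This gives a 5×9 integer matrix of rank 4; reducing to Smith normal form yields diagonal entries (1,1,1,1).

The boundary map ∂_2: C_2 → C_1 maps a triangle to the signed sum of its edges. For instance
  ∂[v_0,v_1,v_2] = [v_1,v_2] − [v_0,v_2] + [v_0,v_1],
  ∂[v_0,v_1,v_3] = [v_1,v_3] − [v_0,v_3] + [v_0,v_1].
The resulting 9×6 matrix has rank 5, and its Smith normal form has invariant factors (1,1,1,1,1).

From H_k ≅ ker(∂_k) / im(∂_{k+1}) we obtain:

  H_0: rank C_0 − rank ∂_1 = 5 − 4 = 1, and the invariant factors of ∂_1 are all 1, so H_0 ≅ Z.
  H_1: rank ker ∂_1 − rank ∂_2 = (9 − 4) − 5 = 0, and the invariant factors of ∂_2 are all 1, so H_1 ≅ 0.
  H_2: rank ker ∂_2 − rank ∂_3 = (6 − 5) − 0 = 1, and there is no ∂_3, so H_2 ≅ Z.

(K is a triangulation of the 2-sphere S^2.)

H_0 ≅ Z,  H_1 = 0,  H_2 ≅ Z.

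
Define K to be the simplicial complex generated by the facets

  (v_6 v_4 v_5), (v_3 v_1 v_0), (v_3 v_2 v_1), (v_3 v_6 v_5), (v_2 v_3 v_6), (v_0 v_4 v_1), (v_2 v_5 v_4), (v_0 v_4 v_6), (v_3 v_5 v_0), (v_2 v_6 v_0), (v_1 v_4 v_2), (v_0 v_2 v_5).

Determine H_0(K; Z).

H_0 ≅ Z.

Take the total order v_0 < v_1 < v_2 < v_3 < v_4 < v_5 < v_6 on the vertex set. Then K (dimension 2) consists of the simplices:

  0-simplices (7): [v_0], [v_1], [v_2], [v_3], [v_4], [v_5], [v_6]
  1-simplices (18): (18 of them)
  2-simplices (12): (12 of them)

Hence C_0 ≅ Z^7, C_1 ≅ Z^18, C_2 ≅ Z^12.

Boundary ∂_1: C_1 → C_0 sends each edge [p,q] (with p < q) to q − p. For instance
  ∂[v_5,v_6] = [v_6] − [v_5].
The 7×18 boundary matrix has rank 6 and Smith normal form diag(1,1,1,1,1,1).

∂_2: C_2 → C_1 maps a triangle to the signed sum of its edges. For instance
  ∂[v_0,v_4,v_6] = [v_4,v_6] − [v_0,v_6] + [v_0,v_4],
  ∂[v_0,v_1,v_4] = [v_1,v_4] − [v_0,v_4] + [v_0,v_1].
This gives a 18×12 integer matrix of rank 12; reducing to Smith normal form yields diagonal entries (1,1,1,1,1,1,1,1,1,1,1,2).

From H_k ≅ ker(∂_k) / im(∂_{k+1}) we obtain:

  H_0: rank C_0 − rank ∂_1 = 7 − 6 = 1, and the invariant factors of ∂_1 are all 1, so H_0 ≅ Z.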